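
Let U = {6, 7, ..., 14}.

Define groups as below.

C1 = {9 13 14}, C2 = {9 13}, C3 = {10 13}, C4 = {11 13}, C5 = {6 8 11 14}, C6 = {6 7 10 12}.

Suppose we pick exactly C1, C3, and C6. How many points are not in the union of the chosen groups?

Union of C1, C3, C6 = {6, 7, 9, 10, 12, 13, 14}.
Not covered: 8, 11 — 2 points.

2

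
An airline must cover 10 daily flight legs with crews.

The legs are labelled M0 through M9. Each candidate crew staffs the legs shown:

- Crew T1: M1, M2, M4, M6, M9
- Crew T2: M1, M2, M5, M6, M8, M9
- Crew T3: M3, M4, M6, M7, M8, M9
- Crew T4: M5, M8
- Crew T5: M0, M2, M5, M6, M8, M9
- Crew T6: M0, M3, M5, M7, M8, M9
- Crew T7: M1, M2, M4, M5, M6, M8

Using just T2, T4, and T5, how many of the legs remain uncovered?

Union of T2, T4, T5 = {M0, M1, M2, M5, M6, M8, M9}.
Not covered: M3, M4, M7 — 3 legs.

3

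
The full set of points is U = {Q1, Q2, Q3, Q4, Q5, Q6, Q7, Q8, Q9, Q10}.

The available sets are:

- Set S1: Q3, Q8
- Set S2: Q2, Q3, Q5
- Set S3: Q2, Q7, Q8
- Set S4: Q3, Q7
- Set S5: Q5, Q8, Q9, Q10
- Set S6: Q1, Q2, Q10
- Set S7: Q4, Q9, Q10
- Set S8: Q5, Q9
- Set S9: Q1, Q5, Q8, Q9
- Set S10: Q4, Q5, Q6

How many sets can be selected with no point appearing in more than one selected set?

3

S4, S6, S10 are pairwise disjoint (S4={Q3,Q7}; S6={Q1,Q2,Q10}; S10={Q4,Q5,Q6}).
Every remaining set overlaps one of these, and no 4 of the listed sets are pairwise disjoint, so 3 is the maximum.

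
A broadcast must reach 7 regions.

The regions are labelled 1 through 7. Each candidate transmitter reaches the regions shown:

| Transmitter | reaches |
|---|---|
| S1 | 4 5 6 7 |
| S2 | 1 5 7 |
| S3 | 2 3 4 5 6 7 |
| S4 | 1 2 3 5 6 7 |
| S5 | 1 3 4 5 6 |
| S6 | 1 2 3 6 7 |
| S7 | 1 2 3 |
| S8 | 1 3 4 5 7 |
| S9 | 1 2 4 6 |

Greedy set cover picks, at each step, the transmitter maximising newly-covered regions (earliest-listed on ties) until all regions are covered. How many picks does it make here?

2

Greedy: pick S3 (covers 6 new) → pick S2 (covers 1 new). Total picks: 2.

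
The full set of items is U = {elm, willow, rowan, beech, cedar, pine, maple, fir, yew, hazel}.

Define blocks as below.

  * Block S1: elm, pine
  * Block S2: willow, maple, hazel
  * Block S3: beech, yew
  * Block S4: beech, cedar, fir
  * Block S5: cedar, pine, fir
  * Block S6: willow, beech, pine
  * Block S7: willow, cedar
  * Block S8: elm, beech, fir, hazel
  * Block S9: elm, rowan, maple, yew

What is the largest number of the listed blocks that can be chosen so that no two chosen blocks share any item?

S2, S3, S5 are pairwise disjoint (S2={willow,maple,hazel}; S3={beech,yew}; S5={cedar,pine,fir}).
Every remaining block overlaps one of these, and no 4 of the listed blocks are pairwise disjoint, so 3 is the maximum.

3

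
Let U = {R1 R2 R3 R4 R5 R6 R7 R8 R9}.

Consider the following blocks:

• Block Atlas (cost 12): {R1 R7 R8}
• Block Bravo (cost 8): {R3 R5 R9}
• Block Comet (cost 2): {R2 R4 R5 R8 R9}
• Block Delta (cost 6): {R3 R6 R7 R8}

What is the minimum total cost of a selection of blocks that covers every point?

Atlas, Comet, Delta together cover every point (Atlas ∪ Comet ∪ Delta = {R1, R2, R3, R4, R5, R6, R7, R8, R9}); total cost 12 + 2 + 6 = 20.
No covering selection has total cost below 20.

20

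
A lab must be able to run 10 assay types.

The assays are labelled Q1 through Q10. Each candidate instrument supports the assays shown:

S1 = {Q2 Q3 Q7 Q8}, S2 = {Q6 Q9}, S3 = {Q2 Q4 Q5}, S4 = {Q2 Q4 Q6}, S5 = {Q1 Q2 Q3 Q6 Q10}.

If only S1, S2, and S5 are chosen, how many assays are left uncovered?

Union of S1, S2, S5 = {Q1, Q2, Q3, Q6, Q7, Q8, Q9, Q10}.
Not covered: Q4, Q5 — 2 assays.

2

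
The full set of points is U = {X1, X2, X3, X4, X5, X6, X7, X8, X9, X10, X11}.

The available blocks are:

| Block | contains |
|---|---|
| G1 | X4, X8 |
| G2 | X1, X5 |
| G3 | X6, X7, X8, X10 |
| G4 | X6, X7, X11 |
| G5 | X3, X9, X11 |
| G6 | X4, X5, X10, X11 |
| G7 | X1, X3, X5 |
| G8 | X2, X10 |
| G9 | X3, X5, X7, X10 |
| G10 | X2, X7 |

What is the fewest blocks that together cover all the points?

5

G1, G2, G3, G5, and G10 cover everything between them: the union {X1, X2, X3, X4, X5, X6, X7, X8, X9, X10, X11} is all of U.
No 4 of the 10 blocks cover everything (all 210 combinations miss at least one point), so 5 is optimal.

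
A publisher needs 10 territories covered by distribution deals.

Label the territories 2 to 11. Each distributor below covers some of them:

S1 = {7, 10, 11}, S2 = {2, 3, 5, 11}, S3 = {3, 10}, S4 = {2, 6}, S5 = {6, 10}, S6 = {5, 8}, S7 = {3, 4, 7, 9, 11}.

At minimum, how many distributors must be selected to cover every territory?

Take {S2, S5, S6, S7}. Their union is {2, 3, 4, 5, 6, 7, 8, 9, 10, 11}, which is all 10 territories.
Only S7 contains 4, so S7 is forced; the remaining 5 territories need at least 3 more distributors (each remaining distributor adds at most 2) — so at least 4 distributors are needed, and 4 is optimal.

4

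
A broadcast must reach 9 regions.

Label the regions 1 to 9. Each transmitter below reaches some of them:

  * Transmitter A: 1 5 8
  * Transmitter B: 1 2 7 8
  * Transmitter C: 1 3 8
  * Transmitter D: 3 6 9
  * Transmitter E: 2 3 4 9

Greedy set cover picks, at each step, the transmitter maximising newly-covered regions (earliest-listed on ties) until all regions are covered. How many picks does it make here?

Greedy: pick B (covers 4 new) → pick D (covers 3 new) → pick A (covers 1 new) → pick E (covers 1 new). Total picks: 4.

4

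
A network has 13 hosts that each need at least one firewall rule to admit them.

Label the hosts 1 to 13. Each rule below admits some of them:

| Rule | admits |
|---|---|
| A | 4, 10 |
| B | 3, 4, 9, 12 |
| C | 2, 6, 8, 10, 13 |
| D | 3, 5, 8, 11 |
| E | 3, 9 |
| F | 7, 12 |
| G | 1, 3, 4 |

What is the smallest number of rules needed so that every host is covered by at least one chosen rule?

Take {C, D, E, F, G}. Their union is {1, 2, 3, 4, 5, 6, 7, 8, 9, 10, 11, 12, 13}, which is all 13 hosts.
No 4 of the 7 rules cover everything (all 35 combinations miss at least one host), so 5 is optimal.

5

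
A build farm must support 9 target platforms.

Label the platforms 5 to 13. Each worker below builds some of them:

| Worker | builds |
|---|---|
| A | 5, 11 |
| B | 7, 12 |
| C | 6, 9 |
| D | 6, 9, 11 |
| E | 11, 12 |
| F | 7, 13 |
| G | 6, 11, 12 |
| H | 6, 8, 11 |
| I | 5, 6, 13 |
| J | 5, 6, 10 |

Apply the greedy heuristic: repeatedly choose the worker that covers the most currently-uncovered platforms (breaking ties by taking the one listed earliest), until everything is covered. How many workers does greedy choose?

Greedy: pick D (covers 3 new) → pick B (covers 2 new) → pick I (covers 2 new) → pick H (covers 1 new) → pick J (covers 1 new). Total picks: 5.

5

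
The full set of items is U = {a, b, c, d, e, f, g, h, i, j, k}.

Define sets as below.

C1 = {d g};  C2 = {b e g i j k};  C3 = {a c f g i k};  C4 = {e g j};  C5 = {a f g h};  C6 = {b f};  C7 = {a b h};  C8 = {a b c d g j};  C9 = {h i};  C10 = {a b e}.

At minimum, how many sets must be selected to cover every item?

3

C2, C5, and C8 cover everything between them: the union {a, b, c, d, e, f, g, h, i, j, k} is all of U.
No 2 of the 10 sets cover everything (all 45 combinations miss at least one item), so 3 is optimal.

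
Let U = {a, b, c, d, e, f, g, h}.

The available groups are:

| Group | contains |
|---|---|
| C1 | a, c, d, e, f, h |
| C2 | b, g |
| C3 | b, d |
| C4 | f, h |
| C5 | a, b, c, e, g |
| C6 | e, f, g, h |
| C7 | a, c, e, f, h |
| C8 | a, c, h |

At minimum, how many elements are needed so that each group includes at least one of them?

2

Take T = {b, h}. Each listed group contains at least one of these, so T is a hitting set of size 2.
The groups C2, C8 are pairwise disjoint, so any hitting set needs a separate element for each — at least 2. Hence 2 is optimal.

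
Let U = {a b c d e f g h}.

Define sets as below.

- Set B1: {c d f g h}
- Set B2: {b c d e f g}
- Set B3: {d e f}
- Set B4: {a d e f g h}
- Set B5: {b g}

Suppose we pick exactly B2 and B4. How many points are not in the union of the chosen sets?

0

Union of B2, B4 = {a, b, c, d, e, f, g, h} — that's every point, so 0 are uncovered.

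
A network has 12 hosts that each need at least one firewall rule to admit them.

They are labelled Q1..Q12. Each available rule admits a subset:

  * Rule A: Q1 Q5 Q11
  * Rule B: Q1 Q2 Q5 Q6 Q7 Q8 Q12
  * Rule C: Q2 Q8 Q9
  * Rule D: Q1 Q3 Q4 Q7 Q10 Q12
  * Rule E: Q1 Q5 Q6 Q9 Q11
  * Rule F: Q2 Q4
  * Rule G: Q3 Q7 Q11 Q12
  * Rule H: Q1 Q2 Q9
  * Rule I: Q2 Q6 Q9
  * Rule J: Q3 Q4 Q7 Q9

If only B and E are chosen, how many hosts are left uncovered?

3

Union of B, E = {Q1, Q2, Q5, Q6, Q7, Q8, Q9, Q11, Q12}.
Not covered: Q3, Q4, Q10 — 3 hosts.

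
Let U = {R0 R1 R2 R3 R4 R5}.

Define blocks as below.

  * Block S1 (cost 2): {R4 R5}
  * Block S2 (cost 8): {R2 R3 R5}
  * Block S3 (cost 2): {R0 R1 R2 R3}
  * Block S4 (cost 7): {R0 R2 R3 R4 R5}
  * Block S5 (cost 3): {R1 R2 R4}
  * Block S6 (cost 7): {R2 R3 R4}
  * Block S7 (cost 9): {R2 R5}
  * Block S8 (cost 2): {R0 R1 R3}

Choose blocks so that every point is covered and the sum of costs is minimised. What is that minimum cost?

4

S1, S3 together cover every point (S1 ∪ S3 = {R0, R1, R2, R3, R4, R5}); total cost 2 + 2 = 4.
No covering selection has total cost below 4.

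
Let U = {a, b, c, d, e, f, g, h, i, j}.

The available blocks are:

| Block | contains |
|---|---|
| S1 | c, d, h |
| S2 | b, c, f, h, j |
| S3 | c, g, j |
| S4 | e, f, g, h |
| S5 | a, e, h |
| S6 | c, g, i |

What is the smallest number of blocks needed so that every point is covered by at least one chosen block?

4

S1 and S2 and S5 and S6 together: S1 ∪ S2 ∪ S5 ∪ S6 = {a, b, c, d, e, f, g, h, i, j} — every point is covered.
Only S2 contains b, so S2 is forced; the remaining 5 points need at least 3 more blocks (each remaining block adds at most 2) — so at least 4 blocks are needed, and 4 is optimal.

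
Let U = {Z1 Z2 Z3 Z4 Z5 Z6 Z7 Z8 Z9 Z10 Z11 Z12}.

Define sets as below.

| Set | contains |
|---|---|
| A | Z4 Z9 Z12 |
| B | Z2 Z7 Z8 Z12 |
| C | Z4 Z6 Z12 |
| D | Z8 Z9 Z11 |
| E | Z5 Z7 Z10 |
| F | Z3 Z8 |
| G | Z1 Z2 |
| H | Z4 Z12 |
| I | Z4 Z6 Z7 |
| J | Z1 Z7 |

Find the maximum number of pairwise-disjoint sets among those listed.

4

E, F, G, H are pairwise disjoint (E={Z5,Z7,Z10}; F={Z3,Z8}; G={Z1,Z2}; H={Z4,Z12}).
Every remaining set overlaps one of these, and no 5 of the listed sets are pairwise disjoint, so 4 is the maximum.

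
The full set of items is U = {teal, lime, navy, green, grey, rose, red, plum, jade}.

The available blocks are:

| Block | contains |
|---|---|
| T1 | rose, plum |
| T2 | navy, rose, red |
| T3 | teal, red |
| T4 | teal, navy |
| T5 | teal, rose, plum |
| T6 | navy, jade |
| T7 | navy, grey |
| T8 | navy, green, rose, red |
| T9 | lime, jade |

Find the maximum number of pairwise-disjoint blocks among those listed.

T1, T3, T7, T9 are pairwise disjoint (T1={rose,plum}; T3={teal,red}; T7={navy,grey}; T9={lime,jade}).
Every remaining block overlaps one of these, and no 5 of the listed blocks are pairwise disjoint, so 4 is the maximum.

4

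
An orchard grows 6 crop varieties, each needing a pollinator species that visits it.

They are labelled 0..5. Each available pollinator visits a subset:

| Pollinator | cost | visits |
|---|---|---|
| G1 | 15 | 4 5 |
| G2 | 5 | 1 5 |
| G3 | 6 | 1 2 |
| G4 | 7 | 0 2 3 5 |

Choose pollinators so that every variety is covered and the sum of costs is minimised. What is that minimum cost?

27

G1, G2, G4 together cover every variety (G1 ∪ G2 ∪ G4 = {0, 1, 2, 3, 4, 5}); total cost 15 + 5 + 7 = 27.
No covering selection has total cost below 27.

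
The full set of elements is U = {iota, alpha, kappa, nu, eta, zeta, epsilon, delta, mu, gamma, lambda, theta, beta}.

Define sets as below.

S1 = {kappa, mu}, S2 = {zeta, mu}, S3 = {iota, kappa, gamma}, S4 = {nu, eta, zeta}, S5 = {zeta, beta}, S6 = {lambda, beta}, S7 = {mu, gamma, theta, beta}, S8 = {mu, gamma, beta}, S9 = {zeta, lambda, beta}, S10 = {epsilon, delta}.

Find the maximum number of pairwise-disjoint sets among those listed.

4

S1, S4, S6, S10 are pairwise disjoint (S1={kappa,mu}; S4={nu,eta,zeta}; S6={lambda,beta}; S10={epsilon,delta}).
Every remaining set overlaps one of these, and no 5 of the listed sets are pairwise disjoint, so 4 is the maximum.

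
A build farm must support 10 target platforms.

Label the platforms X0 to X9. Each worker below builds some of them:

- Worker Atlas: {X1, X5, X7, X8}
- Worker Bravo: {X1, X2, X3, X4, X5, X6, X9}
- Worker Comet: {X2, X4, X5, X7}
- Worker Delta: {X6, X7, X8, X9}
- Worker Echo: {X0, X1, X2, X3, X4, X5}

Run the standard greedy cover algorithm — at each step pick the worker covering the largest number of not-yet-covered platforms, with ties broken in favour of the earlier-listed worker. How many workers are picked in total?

3

Greedy: pick Bravo (covers 7 new) → pick Atlas (covers 2 new) → pick Echo (covers 1 new). Total picks: 3.
(The true minimum cover uses only 2 workers, so greedy is not optimal here.)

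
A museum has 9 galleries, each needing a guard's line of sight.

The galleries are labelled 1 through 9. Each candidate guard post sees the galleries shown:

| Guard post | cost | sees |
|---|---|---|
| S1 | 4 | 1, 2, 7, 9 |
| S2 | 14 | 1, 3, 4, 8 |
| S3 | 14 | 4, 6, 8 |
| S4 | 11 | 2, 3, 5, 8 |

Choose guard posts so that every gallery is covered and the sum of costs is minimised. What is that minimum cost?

S1, S3, S4 together cover every gallery (S1 ∪ S3 ∪ S4 = {1, 2, 3, 4, 5, 6, 7, 8, 9}); total cost 4 + 14 + 11 = 29.
No covering selection has total cost below 29.

29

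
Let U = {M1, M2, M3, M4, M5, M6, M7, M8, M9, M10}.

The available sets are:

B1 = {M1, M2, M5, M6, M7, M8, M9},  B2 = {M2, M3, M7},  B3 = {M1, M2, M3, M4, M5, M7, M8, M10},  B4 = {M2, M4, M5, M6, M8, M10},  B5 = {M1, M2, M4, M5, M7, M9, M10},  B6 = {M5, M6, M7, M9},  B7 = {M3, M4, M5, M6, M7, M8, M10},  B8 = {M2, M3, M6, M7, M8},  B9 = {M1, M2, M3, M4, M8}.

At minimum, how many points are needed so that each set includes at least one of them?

2

Take H = {M2, M5}. Each listed set contains at least one of these, so H is a hitting set of size 2.
The sets B6, B9 are pairwise disjoint, so any hitting set needs a separate point for each — at least 2. Hence 2 is optimal.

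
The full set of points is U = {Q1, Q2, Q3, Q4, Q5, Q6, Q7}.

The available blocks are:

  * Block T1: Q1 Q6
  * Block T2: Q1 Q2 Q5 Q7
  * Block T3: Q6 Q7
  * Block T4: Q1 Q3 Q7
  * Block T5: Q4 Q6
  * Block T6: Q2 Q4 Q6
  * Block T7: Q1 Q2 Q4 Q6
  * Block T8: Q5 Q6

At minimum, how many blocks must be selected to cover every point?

3

T4, T7, and T8 cover everything between them: the union {Q1, Q2, Q3, Q4, Q5, Q6, Q7} is all of U.
Only T4 contains Q3, so T4 is forced; the remaining 4 points need at least 2 more blocks (each remaining block adds at most 3) — so at least 3 blocks are needed, and 3 is optimal.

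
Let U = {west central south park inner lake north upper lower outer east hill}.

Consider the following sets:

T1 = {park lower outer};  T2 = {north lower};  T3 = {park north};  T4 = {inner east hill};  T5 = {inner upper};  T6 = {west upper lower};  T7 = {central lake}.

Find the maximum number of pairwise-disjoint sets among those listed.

T3, T4, T6, T7 are pairwise disjoint (T3={park,north}; T4={inner,east,hill}; T6={west,upper,lower}; T7={central,lake}).
Every remaining set overlaps one of these, and no 5 of the listed sets are pairwise disjoint, so 4 is the maximum.

4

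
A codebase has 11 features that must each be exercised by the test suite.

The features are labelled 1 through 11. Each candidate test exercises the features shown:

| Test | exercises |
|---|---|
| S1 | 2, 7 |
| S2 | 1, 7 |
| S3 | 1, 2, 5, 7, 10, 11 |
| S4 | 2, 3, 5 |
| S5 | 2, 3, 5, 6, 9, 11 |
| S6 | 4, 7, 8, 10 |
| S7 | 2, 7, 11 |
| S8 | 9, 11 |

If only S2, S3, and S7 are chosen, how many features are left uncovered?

Union of S2, S3, S7 = {1, 2, 5, 7, 10, 11}.
Not covered: 3, 4, 6, 8, 9 — 5 features.

5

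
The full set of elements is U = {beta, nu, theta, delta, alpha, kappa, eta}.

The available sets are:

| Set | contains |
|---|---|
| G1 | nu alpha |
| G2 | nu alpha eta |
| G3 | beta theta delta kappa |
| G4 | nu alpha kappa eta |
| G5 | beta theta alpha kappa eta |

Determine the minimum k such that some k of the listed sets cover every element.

2

G3 and G4 cover everything between them: the union {beta, nu, theta, delta, alpha, kappa, eta} is all of U.
No single set has all 7 elements (the largest, G5, has 5), so 2 is optimal.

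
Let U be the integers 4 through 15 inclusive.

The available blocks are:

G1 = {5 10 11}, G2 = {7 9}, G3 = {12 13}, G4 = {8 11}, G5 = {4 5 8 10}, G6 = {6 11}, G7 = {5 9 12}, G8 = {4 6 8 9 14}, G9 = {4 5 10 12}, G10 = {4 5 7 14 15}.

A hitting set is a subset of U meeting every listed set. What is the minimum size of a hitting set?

4

The 4 points {7, 8, 11, 12} hit every block.
The blocks G2, G3, G5, G6 are pairwise disjoint, so any hitting set needs a separate point for each — at least 4. Hence 4 is optimal.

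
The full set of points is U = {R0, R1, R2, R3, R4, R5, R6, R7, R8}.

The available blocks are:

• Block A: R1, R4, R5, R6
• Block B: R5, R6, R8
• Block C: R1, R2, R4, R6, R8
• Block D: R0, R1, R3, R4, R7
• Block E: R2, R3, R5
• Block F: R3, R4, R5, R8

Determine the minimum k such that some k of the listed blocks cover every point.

3

C, D, and E cover everything between them: the union {R0, R1, R2, R3, R4, R5, R6, R7, R8} is all of U.
Only D contains R0, so D is forced; the remaining 4 points need at least 2 more blocks (each remaining block adds at most 3) — so at least 3 blocks are needed, and 3 is optimal.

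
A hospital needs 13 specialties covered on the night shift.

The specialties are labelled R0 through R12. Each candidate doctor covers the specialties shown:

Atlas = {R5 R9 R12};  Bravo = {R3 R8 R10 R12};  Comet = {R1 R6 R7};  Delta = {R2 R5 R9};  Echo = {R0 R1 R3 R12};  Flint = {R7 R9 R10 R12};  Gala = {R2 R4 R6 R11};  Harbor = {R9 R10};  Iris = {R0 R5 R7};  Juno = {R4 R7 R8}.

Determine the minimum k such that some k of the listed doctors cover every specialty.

Take {Delta, Echo, Flint, Gala, Juno}. Their union is {R0, R1, R2, R3, R4, R5, R6, R7, R8, R9, R10, R11, R12}, which is all 13 specialties.
No 4 of the 10 doctors cover everything (all 210 combinations miss at least one specialty), so 5 is optimal.

5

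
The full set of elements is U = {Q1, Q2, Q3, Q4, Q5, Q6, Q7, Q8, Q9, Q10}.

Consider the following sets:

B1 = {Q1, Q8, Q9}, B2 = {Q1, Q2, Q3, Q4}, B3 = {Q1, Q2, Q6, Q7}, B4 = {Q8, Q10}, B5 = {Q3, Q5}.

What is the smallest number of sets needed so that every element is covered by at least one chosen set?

B1, B2, B3, B4, and B5 cover everything between them: the union {Q1, Q2, Q3, Q4, Q5, Q6, Q7, Q8, Q9, Q10} is all of U.
No 4 of the 5 sets cover everything (all 5 combinations miss at least one element), so 5 is optimal.

5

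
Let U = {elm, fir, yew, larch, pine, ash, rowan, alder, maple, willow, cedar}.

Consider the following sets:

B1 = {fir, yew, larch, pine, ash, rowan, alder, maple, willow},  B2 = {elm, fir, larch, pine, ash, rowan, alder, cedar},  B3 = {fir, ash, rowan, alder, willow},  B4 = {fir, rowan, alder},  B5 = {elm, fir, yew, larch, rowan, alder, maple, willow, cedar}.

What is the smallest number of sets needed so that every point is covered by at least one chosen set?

B1 and B2 cover everything between them: the union {elm, fir, yew, larch, pine, ash, rowan, alder, maple, willow, cedar} is all of U.
No single set has all 11 points (the largest, B1, has 9), so 2 is optimal.

2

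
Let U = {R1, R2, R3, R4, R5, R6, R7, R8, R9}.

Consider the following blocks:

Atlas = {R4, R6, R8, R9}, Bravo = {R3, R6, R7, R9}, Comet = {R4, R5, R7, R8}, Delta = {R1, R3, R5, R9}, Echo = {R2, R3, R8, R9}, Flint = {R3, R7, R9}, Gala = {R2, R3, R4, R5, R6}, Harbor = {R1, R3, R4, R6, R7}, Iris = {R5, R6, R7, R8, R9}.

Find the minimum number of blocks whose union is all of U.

3

Delta and Echo and Harbor together: Delta ∪ Echo ∪ Harbor = {R1, R2, R3, R4, R5, R6, R7, R8, R9} — every element is covered.
No 2 of the 9 blocks cover everything (all 36 combinations miss at least one element), so 3 is optimal.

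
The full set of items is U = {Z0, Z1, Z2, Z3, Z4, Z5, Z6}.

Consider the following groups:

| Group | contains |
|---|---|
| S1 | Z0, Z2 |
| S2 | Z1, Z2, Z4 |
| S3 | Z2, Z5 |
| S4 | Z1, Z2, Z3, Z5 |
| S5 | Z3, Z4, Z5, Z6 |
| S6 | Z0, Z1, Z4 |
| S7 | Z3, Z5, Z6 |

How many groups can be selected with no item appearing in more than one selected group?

2

S1, S5 are pairwise disjoint (S1={Z0,Z2}; S5={Z3,Z4,Z5,Z6}).
Every remaining group overlaps one of these, and no 3 of the listed groups are pairwise disjoint, so 2 is the maximum.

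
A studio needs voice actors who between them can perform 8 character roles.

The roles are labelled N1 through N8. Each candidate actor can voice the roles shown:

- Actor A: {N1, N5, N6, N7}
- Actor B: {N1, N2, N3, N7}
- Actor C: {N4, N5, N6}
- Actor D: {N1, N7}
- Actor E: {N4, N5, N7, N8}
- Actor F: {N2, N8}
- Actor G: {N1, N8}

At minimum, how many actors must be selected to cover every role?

3

Take {B, C, F}. Their union is {N1, N2, N3, N4, N5, N6, N7, N8}, which is all 8 roles.
Only B contains N3, so B is forced; the remaining 4 roles need at least 2 more actors (each remaining actor adds at most 3) — so at least 3 actors are needed, and 3 is optimal.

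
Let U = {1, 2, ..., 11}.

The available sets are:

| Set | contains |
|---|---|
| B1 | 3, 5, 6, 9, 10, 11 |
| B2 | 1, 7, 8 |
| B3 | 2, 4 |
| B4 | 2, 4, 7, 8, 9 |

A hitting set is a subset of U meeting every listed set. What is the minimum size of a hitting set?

Take H = {4, 8, 9}. Each listed set contains at least one of these, so H is a hitting set of size 3.
The sets B1, B2, B3 are pairwise disjoint, so any hitting set needs a separate point for each — at least 3. Hence 3 is optimal.

3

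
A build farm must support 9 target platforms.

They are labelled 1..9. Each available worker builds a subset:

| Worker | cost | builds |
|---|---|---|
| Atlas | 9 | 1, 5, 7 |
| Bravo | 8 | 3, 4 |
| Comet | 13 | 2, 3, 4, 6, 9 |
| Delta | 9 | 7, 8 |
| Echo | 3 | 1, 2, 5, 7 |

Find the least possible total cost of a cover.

25

Comet, Delta, Echo together cover every platform (Comet ∪ Delta ∪ Echo = {1, 2, 3, 4, 5, 6, 7, 8, 9}); total cost 13 + 9 + 3 = 25.
No covering selection has total cost below 25.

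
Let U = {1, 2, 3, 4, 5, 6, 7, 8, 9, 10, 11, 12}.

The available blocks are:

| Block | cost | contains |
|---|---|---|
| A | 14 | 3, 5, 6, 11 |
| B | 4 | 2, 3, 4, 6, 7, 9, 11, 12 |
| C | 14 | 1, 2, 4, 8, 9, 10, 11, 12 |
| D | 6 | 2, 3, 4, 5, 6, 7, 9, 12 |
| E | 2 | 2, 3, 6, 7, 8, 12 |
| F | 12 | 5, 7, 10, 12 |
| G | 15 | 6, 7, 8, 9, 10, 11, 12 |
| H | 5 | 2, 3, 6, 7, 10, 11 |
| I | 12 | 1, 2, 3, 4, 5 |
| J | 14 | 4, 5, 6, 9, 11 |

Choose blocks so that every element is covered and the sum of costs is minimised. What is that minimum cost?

20

C, D together cover every element (C ∪ D = {1, 2, 3, 4, 5, 6, 7, 8, 9, 10, 11, 12}); total cost 14 + 6 = 20.
The greedy pick E, B, H, D, I costs 29; no covering selection beats 20.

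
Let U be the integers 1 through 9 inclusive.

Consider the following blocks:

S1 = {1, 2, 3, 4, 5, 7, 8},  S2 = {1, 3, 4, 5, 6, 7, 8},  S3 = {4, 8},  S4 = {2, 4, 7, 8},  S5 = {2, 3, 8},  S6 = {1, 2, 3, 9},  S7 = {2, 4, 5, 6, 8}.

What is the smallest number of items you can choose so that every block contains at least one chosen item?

H = {3, 4} meets every block (each contains at least one member of H), and |H| = 2.
The blocks S3, S6 are pairwise disjoint, so any hitting set needs a separate item for each — at least 2. Hence 2 is optimal.

2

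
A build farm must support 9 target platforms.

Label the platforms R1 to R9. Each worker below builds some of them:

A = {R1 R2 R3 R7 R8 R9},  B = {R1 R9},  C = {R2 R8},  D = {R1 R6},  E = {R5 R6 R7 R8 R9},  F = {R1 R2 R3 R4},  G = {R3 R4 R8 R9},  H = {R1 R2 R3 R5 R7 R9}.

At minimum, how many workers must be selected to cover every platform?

Take {E, F}. Their union is {R1, R2, R3, R4, R5, R6, R7, R8, R9}, which is all 9 platforms.
No single worker has all 9 platforms (the largest, A, has 6), so 2 is optimal.

2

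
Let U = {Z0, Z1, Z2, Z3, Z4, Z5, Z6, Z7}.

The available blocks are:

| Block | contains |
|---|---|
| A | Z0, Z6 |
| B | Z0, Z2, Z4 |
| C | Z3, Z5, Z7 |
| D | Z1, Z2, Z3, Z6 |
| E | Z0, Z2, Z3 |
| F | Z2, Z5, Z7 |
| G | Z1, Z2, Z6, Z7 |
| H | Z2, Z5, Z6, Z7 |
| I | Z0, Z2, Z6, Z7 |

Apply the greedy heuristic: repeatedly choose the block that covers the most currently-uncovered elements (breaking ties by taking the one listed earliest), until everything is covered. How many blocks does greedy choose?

3

Greedy: pick D (covers 4 new) → pick B (covers 2 new) → pick C (covers 2 new). Total picks: 3.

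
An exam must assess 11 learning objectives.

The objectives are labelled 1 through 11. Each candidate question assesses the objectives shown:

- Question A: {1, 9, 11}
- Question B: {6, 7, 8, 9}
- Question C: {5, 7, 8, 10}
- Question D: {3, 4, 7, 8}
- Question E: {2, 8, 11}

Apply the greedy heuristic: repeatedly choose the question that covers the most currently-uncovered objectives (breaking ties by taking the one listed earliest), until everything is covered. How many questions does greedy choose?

Greedy: pick B (covers 4 new) → pick A (covers 2 new) → pick C (covers 2 new) → pick D (covers 2 new) → pick E (covers 1 new). Total picks: 5.

5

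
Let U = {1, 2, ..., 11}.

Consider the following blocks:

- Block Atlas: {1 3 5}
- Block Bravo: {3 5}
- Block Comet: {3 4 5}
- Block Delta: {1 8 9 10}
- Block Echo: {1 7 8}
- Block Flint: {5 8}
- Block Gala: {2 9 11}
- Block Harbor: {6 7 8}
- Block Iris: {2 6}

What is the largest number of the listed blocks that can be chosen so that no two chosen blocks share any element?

3

Comet, Echo, Iris are pairwise disjoint (Comet={3,4,5}; Echo={1,7,8}; Iris={2,6}).
Every remaining block overlaps one of these, and no 4 of the listed blocks are pairwise disjoint, so 3 is the maximum.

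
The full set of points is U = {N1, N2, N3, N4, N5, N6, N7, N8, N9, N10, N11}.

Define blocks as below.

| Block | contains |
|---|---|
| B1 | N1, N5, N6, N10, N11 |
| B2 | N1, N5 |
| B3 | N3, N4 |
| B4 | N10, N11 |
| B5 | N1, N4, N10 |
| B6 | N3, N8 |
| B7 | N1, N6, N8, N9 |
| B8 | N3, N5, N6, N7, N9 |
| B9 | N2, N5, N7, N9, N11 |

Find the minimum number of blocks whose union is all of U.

B5 and B7 and B8 and B9 together: B5 ∪ B7 ∪ B8 ∪ B9 = {N1, N2, N3, N4, N5, N6, N7, N8, N9, N10, N11} — every point is covered.
No 3 of the 9 blocks cover everything (all 84 combinations miss at least one point), so 4 is optimal.

4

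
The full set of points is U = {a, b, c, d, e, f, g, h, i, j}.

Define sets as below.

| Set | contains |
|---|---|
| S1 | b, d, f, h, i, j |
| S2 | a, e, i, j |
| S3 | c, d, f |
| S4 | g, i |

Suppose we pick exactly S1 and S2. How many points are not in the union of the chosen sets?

2

Union of S1, S2 = {a, b, d, e, f, h, i, j}.
Not covered: c, g — 2 points.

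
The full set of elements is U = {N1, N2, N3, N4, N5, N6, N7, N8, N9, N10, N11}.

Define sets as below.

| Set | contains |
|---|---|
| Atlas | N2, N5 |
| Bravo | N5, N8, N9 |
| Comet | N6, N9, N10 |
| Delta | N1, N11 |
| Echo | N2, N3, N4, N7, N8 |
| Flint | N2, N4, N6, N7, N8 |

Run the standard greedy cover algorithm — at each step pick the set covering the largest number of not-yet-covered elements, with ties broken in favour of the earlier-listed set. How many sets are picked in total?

4

Greedy: pick Echo (covers 5 new) → pick Comet (covers 3 new) → pick Delta (covers 2 new) → pick Atlas (covers 1 new). Total picks: 4.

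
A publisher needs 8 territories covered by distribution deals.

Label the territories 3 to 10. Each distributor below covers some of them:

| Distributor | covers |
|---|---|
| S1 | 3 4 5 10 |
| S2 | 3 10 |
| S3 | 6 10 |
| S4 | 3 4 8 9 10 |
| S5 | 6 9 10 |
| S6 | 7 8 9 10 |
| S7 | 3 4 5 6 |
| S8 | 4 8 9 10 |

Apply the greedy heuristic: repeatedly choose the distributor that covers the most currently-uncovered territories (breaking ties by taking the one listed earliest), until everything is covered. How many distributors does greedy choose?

Greedy: pick S4 (covers 5 new) → pick S7 (covers 2 new) → pick S6 (covers 1 new). Total picks: 3.
(The true minimum cover uses only 2 distributors, so greedy is not optimal here.)

3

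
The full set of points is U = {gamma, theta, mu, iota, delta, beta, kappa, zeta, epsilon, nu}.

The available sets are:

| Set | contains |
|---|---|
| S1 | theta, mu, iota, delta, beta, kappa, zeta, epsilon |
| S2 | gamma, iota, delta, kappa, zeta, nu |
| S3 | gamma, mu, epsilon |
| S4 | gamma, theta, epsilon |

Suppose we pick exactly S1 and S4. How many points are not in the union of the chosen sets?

1

Union of S1, S4 = {gamma, theta, mu, iota, delta, beta, kappa, zeta, epsilon}.
Not covered: nu — 1 point.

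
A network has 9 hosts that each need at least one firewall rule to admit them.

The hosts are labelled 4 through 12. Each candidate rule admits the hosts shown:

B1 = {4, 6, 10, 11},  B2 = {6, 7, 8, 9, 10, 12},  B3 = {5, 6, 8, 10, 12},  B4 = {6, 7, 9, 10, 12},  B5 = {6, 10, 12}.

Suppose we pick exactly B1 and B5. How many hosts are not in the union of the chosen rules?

Union of B1, B5 = {4, 6, 10, 11, 12}.
Not covered: 5, 7, 8, 9 — 4 hosts.

4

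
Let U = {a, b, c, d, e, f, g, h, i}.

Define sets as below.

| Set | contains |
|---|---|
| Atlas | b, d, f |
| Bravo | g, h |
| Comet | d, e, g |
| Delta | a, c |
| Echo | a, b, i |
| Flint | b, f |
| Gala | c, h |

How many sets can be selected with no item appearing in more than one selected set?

3

Comet, Echo, Gala are pairwise disjoint (Comet={d,e,g}; Echo={a,b,i}; Gala={c,h}).
Every remaining set overlaps one of these, and no 4 of the listed sets are pairwise disjoint, so 3 is the maximum.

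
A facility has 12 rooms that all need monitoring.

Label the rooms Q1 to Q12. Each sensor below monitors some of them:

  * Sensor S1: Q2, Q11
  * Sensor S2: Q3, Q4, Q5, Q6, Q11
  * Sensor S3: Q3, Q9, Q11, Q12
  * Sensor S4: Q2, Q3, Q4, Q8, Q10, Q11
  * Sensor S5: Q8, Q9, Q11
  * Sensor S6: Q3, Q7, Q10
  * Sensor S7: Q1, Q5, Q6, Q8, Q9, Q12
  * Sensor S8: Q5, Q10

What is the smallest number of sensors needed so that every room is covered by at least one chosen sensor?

3

Take {S4, S6, S7}. Their union is {Q1, Q2, Q3, Q4, Q5, Q6, Q7, Q8, Q9, Q10, Q11, Q12}, which is all 12 rooms.
Only S7 contains Q1, so S7 is forced; the remaining 6 rooms need at least 2 more sensors (each remaining sensor adds at most 5) — so at least 3 sensors are needed, and 3 is optimal.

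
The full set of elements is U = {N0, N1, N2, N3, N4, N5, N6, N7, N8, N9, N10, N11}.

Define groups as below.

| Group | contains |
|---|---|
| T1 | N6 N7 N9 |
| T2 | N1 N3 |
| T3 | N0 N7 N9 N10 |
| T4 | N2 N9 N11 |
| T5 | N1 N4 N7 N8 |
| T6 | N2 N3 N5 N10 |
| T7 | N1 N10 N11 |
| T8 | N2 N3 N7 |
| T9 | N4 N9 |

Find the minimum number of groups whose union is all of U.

Take {T1, T3, T5, T6, T7}. Their union is {N0, N1, N2, N3, N4, N5, N6, N7, N8, N9, N10, N11}, which is all 12 elements.
No 4 of the 9 groups cover everything (all 126 combinations miss at least one element), so 5 is optimal.

5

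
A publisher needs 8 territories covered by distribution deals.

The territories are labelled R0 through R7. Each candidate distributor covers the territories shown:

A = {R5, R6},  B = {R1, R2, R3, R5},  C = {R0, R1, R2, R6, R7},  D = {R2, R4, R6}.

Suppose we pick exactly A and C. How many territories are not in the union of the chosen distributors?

Union of A, C = {R0, R1, R2, R5, R6, R7}.
Not covered: R3, R4 — 2 territories.

2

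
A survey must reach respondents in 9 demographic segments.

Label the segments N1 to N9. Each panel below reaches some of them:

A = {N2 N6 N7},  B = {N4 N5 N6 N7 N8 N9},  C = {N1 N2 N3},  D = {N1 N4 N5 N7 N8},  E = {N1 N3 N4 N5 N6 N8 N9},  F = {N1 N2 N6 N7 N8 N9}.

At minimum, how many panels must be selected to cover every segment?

E and F together: E ∪ F = {N1, N2, N3, N4, N5, N6, N7, N8, N9} — every segment is covered.
No single panel has all 9 segments (the largest, E, has 7), so 2 is optimal.

2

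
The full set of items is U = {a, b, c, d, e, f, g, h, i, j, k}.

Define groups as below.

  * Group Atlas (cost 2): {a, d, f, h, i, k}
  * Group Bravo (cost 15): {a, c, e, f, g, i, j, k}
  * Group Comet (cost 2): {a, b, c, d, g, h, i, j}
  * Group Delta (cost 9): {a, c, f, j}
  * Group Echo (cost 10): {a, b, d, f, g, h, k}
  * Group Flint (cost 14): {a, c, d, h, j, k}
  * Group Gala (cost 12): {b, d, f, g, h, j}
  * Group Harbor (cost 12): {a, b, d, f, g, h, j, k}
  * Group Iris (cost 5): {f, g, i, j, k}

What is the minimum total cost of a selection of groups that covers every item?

17

Bravo, Comet together cover every item (Bravo ∪ Comet = {a, b, c, d, e, f, g, h, i, j, k}); total cost 15 + 2 = 17.
The greedy pick Comet, Atlas, Bravo costs 19; no covering selection beats 17.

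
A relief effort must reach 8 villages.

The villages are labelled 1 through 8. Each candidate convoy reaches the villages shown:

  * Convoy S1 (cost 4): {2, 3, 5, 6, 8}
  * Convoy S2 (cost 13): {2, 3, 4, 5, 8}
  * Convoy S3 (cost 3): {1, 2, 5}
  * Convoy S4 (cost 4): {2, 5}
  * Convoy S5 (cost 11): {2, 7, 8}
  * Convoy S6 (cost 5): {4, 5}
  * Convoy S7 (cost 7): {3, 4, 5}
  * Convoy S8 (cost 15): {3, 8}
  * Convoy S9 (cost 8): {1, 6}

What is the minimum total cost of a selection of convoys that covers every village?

23

S1, S3, S5, S6 together cover every village (S1 ∪ S3 ∪ S5 ∪ S6 = {1, 2, 3, 4, 5, 6, 7, 8}); total cost 4 + 3 + 11 + 5 = 23.
No covering selection has total cost below 23.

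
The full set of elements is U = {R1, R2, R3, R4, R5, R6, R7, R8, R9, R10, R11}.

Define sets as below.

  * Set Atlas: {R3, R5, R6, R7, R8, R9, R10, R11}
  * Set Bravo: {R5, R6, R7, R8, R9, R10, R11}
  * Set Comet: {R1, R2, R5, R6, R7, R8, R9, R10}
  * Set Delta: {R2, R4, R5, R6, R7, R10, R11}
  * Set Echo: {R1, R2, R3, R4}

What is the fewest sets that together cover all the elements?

2

Atlas and Echo together: Atlas ∪ Echo = {R1, R2, R3, R4, R5, R6, R7, R8, R9, R10, R11} — every element is covered.
No single set has all 11 elements (the largest, Atlas, has 8), so 2 is optimal.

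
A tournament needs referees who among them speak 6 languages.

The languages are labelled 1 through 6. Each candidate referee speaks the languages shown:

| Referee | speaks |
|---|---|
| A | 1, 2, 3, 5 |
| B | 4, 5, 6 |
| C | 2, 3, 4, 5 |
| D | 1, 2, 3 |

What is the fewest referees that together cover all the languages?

2

B and D together: B ∪ D = {1, 2, 3, 4, 5, 6} — every language is covered.
No single referee has all 6 languages (the largest, A, has 4), so 2 is optimal.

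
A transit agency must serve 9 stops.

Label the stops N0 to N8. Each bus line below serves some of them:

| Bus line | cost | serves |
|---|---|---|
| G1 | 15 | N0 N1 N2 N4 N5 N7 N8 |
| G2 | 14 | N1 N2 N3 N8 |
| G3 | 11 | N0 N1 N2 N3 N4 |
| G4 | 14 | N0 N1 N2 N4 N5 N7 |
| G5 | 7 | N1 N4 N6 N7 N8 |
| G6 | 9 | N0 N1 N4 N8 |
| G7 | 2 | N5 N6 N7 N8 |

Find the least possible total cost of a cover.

13

G3, G7 together cover every stop (G3 ∪ G7 = {N0, N1, N2, N3, N4, N5, N6, N7, N8}); total cost 11 + 2 = 13.
No covering selection has total cost below 13.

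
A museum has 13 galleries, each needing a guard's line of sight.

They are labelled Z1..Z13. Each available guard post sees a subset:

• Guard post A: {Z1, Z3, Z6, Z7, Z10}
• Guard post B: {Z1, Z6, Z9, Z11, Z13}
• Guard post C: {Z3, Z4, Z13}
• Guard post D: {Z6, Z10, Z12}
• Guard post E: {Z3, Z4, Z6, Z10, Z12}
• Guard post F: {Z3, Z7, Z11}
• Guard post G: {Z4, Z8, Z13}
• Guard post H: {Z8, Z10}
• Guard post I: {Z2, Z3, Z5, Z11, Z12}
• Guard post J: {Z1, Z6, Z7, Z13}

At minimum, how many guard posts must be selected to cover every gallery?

4

A and B and G and I together: A ∪ B ∪ G ∪ I = {Z1, Z2, Z3, Z4, Z5, Z6, Z7, Z8, Z9, Z10, Z11, Z12, Z13} — every gallery is covered.
No 3 of the 10 guard posts cover everything (all 120 combinations miss at least one gallery), so 4 is optimal.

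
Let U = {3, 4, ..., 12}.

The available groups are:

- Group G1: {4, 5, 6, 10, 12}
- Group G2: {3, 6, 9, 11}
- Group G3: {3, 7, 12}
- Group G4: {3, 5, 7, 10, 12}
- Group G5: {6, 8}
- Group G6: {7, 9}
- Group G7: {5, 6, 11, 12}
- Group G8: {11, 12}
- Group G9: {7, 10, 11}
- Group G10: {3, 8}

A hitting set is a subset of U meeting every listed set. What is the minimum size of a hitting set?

The 4 items {7, 8, 10, 11} hit every group.
No choice of 3 items meets every group, so 4 is the minimum.

4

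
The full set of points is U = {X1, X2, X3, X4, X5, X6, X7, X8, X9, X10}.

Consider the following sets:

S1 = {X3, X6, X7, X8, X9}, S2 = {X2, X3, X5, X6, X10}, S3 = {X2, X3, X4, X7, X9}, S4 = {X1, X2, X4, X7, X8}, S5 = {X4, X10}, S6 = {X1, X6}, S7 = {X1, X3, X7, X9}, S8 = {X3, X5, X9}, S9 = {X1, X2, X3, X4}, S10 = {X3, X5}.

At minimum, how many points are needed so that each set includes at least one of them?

H = {X3, X4, X6} meets every set (each contains at least one member of H), and |H| = 3.
The sets S5, S6, S8 are pairwise disjoint, so any hitting set needs a separate point for each — at least 3. Hence 3 is optimal.

3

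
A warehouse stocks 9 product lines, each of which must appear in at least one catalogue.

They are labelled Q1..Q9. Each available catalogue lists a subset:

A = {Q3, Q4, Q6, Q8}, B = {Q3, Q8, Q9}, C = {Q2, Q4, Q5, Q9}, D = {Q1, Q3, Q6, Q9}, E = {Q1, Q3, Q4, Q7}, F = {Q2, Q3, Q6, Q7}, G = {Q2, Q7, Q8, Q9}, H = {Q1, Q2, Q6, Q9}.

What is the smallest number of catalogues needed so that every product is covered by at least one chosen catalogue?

Take {A, C, E}. Their union is {Q1, Q2, Q3, Q4, Q5, Q6, Q7, Q8, Q9}, which is all 9 products.
Each catalogue has at most 4 products, and 2·4 = 8 < 9 — so at least 3 catalogues are needed, and 3 is optimal.

3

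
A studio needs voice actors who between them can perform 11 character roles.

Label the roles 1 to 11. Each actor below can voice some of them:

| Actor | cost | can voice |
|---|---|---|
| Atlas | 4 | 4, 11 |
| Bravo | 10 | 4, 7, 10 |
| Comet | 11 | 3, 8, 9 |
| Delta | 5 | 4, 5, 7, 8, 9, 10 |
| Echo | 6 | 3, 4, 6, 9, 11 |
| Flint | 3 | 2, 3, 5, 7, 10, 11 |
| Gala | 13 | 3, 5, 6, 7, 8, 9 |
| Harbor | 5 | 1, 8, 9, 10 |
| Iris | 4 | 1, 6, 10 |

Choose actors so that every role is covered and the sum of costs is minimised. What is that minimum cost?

12

Delta, Flint, Iris together cover every role (Delta ∪ Flint ∪ Iris = {1, 2, 3, 4, 5, 6, 7, 8, 9, 10, 11}); total cost 5 + 3 + 4 = 12.
No covering selection has total cost below 12.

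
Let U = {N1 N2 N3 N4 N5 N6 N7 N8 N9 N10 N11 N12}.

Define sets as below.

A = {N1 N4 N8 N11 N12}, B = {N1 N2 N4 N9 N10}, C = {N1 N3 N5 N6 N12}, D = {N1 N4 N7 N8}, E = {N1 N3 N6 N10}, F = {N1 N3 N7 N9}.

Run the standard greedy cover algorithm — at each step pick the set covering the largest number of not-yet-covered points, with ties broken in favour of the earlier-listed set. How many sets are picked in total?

Greedy: pick A (covers 5 new) → pick B (covers 3 new) → pick C (covers 3 new) → pick D (covers 1 new). Total picks: 4.

4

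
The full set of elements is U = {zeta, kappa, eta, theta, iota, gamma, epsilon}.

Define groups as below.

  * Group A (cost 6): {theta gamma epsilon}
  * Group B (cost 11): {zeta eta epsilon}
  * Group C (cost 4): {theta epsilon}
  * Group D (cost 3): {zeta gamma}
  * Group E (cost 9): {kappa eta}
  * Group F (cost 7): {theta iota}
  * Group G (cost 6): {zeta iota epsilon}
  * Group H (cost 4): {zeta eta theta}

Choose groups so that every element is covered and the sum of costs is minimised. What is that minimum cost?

A, E, G together cover every element (A ∪ E ∪ G = {zeta, kappa, eta, theta, iota, gamma, epsilon}); total cost 6 + 9 + 6 = 21.
The greedy pick H, A, G, E costs 25; no covering selection beats 21.

21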